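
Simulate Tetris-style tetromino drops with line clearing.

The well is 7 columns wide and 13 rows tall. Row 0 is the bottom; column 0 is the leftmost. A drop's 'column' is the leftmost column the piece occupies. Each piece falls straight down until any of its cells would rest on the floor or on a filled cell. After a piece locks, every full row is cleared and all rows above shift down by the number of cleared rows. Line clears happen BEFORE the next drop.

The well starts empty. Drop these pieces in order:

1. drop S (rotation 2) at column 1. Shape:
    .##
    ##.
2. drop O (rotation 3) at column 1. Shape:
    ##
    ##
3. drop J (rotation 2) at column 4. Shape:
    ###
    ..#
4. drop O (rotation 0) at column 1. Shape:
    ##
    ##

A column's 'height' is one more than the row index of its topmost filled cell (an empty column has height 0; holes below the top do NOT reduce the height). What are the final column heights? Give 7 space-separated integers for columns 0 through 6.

Drop 1: S rot2 at col 1 lands with bottom-row=0; cleared 0 line(s) (total 0); column heights now [0 1 2 2 0 0 0], max=2
Drop 2: O rot3 at col 1 lands with bottom-row=2; cleared 0 line(s) (total 0); column heights now [0 4 4 2 0 0 0], max=4
Drop 3: J rot2 at col 4 lands with bottom-row=0; cleared 0 line(s) (total 0); column heights now [0 4 4 2 2 2 2], max=4
Drop 4: O rot0 at col 1 lands with bottom-row=4; cleared 0 line(s) (total 0); column heights now [0 6 6 2 2 2 2], max=6

Answer: 0 6 6 2 2 2 2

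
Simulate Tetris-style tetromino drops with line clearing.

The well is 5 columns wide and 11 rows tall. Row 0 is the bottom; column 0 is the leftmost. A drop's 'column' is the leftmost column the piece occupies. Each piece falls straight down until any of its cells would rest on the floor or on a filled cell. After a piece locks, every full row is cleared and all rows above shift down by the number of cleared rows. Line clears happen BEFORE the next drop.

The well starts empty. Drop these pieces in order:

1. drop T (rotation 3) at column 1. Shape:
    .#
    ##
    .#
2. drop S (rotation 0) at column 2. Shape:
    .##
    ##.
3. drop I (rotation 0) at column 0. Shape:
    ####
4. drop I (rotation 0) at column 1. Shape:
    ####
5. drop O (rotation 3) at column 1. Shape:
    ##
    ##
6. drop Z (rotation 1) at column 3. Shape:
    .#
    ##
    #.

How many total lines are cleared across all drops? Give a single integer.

Drop 1: T rot3 at col 1 lands with bottom-row=0; cleared 0 line(s) (total 0); column heights now [0 2 3 0 0], max=3
Drop 2: S rot0 at col 2 lands with bottom-row=3; cleared 0 line(s) (total 0); column heights now [0 2 4 5 5], max=5
Drop 3: I rot0 at col 0 lands with bottom-row=5; cleared 0 line(s) (total 0); column heights now [6 6 6 6 5], max=6
Drop 4: I rot0 at col 1 lands with bottom-row=6; cleared 0 line(s) (total 0); column heights now [6 7 7 7 7], max=7
Drop 5: O rot3 at col 1 lands with bottom-row=7; cleared 0 line(s) (total 0); column heights now [6 9 9 7 7], max=9
Drop 6: Z rot1 at col 3 lands with bottom-row=7; cleared 0 line(s) (total 0); column heights now [6 9 9 9 10], max=10

Answer: 0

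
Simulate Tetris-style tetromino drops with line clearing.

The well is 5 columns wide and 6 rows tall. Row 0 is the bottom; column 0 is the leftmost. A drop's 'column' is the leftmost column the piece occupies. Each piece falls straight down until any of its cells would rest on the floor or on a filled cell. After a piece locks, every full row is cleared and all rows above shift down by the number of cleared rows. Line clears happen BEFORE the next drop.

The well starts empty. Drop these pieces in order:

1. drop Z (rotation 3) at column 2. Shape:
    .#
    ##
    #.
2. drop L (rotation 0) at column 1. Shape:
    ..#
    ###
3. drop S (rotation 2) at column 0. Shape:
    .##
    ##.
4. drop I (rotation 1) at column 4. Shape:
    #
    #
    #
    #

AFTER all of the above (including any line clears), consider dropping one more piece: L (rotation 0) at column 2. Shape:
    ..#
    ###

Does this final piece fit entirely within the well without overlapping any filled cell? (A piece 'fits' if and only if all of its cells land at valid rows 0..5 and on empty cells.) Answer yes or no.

Drop 1: Z rot3 at col 2 lands with bottom-row=0; cleared 0 line(s) (total 0); column heights now [0 0 2 3 0], max=3
Drop 2: L rot0 at col 1 lands with bottom-row=3; cleared 0 line(s) (total 0); column heights now [0 4 4 5 0], max=5
Drop 3: S rot2 at col 0 lands with bottom-row=4; cleared 0 line(s) (total 0); column heights now [5 6 6 5 0], max=6
Drop 4: I rot1 at col 4 lands with bottom-row=0; cleared 0 line(s) (total 0); column heights now [5 6 6 5 4], max=6
Test piece L rot0 at col 2 (width 3): heights before test = [5 6 6 5 4]; fits = False

Answer: no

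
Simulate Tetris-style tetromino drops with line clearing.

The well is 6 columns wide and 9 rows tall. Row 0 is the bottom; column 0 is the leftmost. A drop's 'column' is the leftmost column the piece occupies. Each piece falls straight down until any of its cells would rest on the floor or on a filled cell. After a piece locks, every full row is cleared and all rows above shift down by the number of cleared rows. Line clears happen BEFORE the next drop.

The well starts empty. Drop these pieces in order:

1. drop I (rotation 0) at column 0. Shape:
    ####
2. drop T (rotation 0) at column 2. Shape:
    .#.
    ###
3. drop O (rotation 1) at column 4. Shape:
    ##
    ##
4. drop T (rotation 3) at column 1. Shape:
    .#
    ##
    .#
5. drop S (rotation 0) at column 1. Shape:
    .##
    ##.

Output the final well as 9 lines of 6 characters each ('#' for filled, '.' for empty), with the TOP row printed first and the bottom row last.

Drop 1: I rot0 at col 0 lands with bottom-row=0; cleared 0 line(s) (total 0); column heights now [1 1 1 1 0 0], max=1
Drop 2: T rot0 at col 2 lands with bottom-row=1; cleared 0 line(s) (total 0); column heights now [1 1 2 3 2 0], max=3
Drop 3: O rot1 at col 4 lands with bottom-row=2; cleared 0 line(s) (total 0); column heights now [1 1 2 3 4 4], max=4
Drop 4: T rot3 at col 1 lands with bottom-row=2; cleared 0 line(s) (total 0); column heights now [1 4 5 3 4 4], max=5
Drop 5: S rot0 at col 1 lands with bottom-row=5; cleared 0 line(s) (total 0); column heights now [1 6 7 7 4 4], max=7

Answer: ......
......
..##..
.##...
..#...
.##.##
..####
..###.
####..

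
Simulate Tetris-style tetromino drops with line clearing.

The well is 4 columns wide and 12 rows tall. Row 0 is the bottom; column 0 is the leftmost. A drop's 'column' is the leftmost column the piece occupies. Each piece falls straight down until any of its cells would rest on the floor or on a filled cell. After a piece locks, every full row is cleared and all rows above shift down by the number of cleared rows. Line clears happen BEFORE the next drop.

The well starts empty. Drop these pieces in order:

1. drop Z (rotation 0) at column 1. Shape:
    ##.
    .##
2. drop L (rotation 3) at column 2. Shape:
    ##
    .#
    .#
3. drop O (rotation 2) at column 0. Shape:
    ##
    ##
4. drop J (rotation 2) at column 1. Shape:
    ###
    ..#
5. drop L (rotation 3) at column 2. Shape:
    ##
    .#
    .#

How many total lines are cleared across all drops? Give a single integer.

Answer: 1

Derivation:
Drop 1: Z rot0 at col 1 lands with bottom-row=0; cleared 0 line(s) (total 0); column heights now [0 2 2 1], max=2
Drop 2: L rot3 at col 2 lands with bottom-row=1; cleared 0 line(s) (total 0); column heights now [0 2 4 4], max=4
Drop 3: O rot2 at col 0 lands with bottom-row=2; cleared 1 line(s) (total 1); column heights now [3 3 2 3], max=3
Drop 4: J rot2 at col 1 lands with bottom-row=3; cleared 0 line(s) (total 1); column heights now [3 5 5 5], max=5
Drop 5: L rot3 at col 2 lands with bottom-row=5; cleared 0 line(s) (total 1); column heights now [3 5 8 8], max=8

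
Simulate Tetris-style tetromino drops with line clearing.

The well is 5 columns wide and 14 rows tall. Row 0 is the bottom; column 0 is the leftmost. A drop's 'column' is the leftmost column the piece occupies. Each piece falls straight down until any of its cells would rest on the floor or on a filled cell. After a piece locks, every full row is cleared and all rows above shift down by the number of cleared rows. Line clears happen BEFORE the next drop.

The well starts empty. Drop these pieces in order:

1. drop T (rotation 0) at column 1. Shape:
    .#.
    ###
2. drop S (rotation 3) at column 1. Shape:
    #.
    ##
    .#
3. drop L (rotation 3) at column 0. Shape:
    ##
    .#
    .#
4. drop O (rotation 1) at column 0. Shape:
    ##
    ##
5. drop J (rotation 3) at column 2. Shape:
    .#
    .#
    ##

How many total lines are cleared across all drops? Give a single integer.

Drop 1: T rot0 at col 1 lands with bottom-row=0; cleared 0 line(s) (total 0); column heights now [0 1 2 1 0], max=2
Drop 2: S rot3 at col 1 lands with bottom-row=2; cleared 0 line(s) (total 0); column heights now [0 5 4 1 0], max=5
Drop 3: L rot3 at col 0 lands with bottom-row=5; cleared 0 line(s) (total 0); column heights now [8 8 4 1 0], max=8
Drop 4: O rot1 at col 0 lands with bottom-row=8; cleared 0 line(s) (total 0); column heights now [10 10 4 1 0], max=10
Drop 5: J rot3 at col 2 lands with bottom-row=4; cleared 0 line(s) (total 0); column heights now [10 10 5 7 0], max=10

Answer: 0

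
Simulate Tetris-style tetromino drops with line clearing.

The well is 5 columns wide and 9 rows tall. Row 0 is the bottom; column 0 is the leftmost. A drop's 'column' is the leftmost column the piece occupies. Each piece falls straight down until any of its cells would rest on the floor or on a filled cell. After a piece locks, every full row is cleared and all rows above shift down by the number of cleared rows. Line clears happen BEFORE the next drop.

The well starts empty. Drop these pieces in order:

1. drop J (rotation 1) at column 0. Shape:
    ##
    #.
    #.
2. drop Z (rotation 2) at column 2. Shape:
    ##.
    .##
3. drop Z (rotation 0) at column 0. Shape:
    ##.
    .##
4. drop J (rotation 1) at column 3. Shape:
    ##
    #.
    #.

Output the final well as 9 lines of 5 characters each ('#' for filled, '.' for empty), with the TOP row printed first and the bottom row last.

Answer: .....
.....
.....
.....
##.##
.###.
##.#.
#.##.
#..##

Derivation:
Drop 1: J rot1 at col 0 lands with bottom-row=0; cleared 0 line(s) (total 0); column heights now [3 3 0 0 0], max=3
Drop 2: Z rot2 at col 2 lands with bottom-row=0; cleared 0 line(s) (total 0); column heights now [3 3 2 2 1], max=3
Drop 3: Z rot0 at col 0 lands with bottom-row=3; cleared 0 line(s) (total 0); column heights now [5 5 4 2 1], max=5
Drop 4: J rot1 at col 3 lands with bottom-row=2; cleared 0 line(s) (total 0); column heights now [5 5 4 5 5], max=5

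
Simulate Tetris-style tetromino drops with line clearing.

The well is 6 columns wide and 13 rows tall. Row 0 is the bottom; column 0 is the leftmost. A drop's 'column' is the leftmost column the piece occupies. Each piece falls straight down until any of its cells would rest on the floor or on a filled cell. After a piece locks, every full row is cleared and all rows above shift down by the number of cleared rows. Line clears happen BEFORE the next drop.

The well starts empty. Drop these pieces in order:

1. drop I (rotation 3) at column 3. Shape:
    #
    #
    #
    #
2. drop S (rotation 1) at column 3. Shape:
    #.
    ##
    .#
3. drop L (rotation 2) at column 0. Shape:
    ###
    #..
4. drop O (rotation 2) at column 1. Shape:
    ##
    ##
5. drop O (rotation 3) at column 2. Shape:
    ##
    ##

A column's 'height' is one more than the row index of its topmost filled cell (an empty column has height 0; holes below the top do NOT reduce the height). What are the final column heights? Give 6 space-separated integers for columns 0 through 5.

Drop 1: I rot3 at col 3 lands with bottom-row=0; cleared 0 line(s) (total 0); column heights now [0 0 0 4 0 0], max=4
Drop 2: S rot1 at col 3 lands with bottom-row=3; cleared 0 line(s) (total 0); column heights now [0 0 0 6 5 0], max=6
Drop 3: L rot2 at col 0 lands with bottom-row=0; cleared 0 line(s) (total 0); column heights now [2 2 2 6 5 0], max=6
Drop 4: O rot2 at col 1 lands with bottom-row=2; cleared 0 line(s) (total 0); column heights now [2 4 4 6 5 0], max=6
Drop 5: O rot3 at col 2 lands with bottom-row=6; cleared 0 line(s) (total 0); column heights now [2 4 8 8 5 0], max=8

Answer: 2 4 8 8 5 0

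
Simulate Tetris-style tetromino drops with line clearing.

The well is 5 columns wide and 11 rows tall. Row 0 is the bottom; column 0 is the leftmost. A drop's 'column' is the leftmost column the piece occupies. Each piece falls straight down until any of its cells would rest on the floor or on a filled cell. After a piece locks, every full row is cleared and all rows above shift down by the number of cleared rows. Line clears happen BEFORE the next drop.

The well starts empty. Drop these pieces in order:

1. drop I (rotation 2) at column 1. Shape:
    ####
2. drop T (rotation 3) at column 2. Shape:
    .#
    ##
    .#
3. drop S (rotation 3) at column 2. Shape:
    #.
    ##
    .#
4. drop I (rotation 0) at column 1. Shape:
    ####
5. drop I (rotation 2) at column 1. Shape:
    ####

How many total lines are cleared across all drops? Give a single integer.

Answer: 0

Derivation:
Drop 1: I rot2 at col 1 lands with bottom-row=0; cleared 0 line(s) (total 0); column heights now [0 1 1 1 1], max=1
Drop 2: T rot3 at col 2 lands with bottom-row=1; cleared 0 line(s) (total 0); column heights now [0 1 3 4 1], max=4
Drop 3: S rot3 at col 2 lands with bottom-row=4; cleared 0 line(s) (total 0); column heights now [0 1 7 6 1], max=7
Drop 4: I rot0 at col 1 lands with bottom-row=7; cleared 0 line(s) (total 0); column heights now [0 8 8 8 8], max=8
Drop 5: I rot2 at col 1 lands with bottom-row=8; cleared 0 line(s) (total 0); column heights now [0 9 9 9 9], max=9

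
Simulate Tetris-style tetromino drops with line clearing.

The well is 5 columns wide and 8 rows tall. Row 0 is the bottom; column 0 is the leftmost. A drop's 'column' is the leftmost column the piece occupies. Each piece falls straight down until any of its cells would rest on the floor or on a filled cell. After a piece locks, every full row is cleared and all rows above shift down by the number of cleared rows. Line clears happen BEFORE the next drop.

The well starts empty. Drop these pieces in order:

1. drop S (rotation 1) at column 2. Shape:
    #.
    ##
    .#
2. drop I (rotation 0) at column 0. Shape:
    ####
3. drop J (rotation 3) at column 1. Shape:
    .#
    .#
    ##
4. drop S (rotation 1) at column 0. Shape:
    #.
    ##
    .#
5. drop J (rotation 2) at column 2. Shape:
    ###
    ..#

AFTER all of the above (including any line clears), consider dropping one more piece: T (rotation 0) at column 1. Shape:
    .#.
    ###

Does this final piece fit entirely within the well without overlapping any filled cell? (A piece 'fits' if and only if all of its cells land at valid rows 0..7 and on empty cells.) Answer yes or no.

Drop 1: S rot1 at col 2 lands with bottom-row=0; cleared 0 line(s) (total 0); column heights now [0 0 3 2 0], max=3
Drop 2: I rot0 at col 0 lands with bottom-row=3; cleared 0 line(s) (total 0); column heights now [4 4 4 4 0], max=4
Drop 3: J rot3 at col 1 lands with bottom-row=4; cleared 0 line(s) (total 0); column heights now [4 5 7 4 0], max=7
Drop 4: S rot1 at col 0 lands with bottom-row=5; cleared 0 line(s) (total 0); column heights now [8 7 7 4 0], max=8
Drop 5: J rot2 at col 2 lands with bottom-row=6; cleared 0 line(s) (total 0); column heights now [8 7 8 8 8], max=8
Test piece T rot0 at col 1 (width 3): heights before test = [8 7 8 8 8]; fits = False

Answer: no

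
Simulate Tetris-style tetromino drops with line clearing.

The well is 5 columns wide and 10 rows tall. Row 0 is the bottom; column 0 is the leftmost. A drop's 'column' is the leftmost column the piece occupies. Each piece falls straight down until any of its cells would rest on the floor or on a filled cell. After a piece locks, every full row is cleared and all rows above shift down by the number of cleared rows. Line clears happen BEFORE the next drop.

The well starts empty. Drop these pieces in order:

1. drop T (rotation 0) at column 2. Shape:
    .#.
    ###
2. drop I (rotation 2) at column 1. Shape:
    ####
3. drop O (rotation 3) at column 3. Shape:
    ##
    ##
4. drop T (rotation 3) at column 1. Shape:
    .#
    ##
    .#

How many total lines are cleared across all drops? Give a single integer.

Drop 1: T rot0 at col 2 lands with bottom-row=0; cleared 0 line(s) (total 0); column heights now [0 0 1 2 1], max=2
Drop 2: I rot2 at col 1 lands with bottom-row=2; cleared 0 line(s) (total 0); column heights now [0 3 3 3 3], max=3
Drop 3: O rot3 at col 3 lands with bottom-row=3; cleared 0 line(s) (total 0); column heights now [0 3 3 5 5], max=5
Drop 4: T rot3 at col 1 lands with bottom-row=3; cleared 0 line(s) (total 0); column heights now [0 5 6 5 5], max=6

Answer: 0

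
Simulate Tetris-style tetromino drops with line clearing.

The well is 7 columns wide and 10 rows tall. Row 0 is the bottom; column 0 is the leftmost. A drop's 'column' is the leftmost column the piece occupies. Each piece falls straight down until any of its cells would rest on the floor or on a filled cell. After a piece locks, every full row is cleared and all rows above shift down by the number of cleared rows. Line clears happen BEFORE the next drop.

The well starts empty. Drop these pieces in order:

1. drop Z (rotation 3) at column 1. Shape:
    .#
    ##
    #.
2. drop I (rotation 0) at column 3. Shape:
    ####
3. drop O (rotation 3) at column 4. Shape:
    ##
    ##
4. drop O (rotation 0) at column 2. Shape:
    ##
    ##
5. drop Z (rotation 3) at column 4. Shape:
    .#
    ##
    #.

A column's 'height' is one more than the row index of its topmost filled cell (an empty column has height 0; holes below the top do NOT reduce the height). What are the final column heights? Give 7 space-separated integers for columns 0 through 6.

Drop 1: Z rot3 at col 1 lands with bottom-row=0; cleared 0 line(s) (total 0); column heights now [0 2 3 0 0 0 0], max=3
Drop 2: I rot0 at col 3 lands with bottom-row=0; cleared 0 line(s) (total 0); column heights now [0 2 3 1 1 1 1], max=3
Drop 3: O rot3 at col 4 lands with bottom-row=1; cleared 0 line(s) (total 0); column heights now [0 2 3 1 3 3 1], max=3
Drop 4: O rot0 at col 2 lands with bottom-row=3; cleared 0 line(s) (total 0); column heights now [0 2 5 5 3 3 1], max=5
Drop 5: Z rot3 at col 4 lands with bottom-row=3; cleared 0 line(s) (total 0); column heights now [0 2 5 5 5 6 1], max=6

Answer: 0 2 5 5 5 6 1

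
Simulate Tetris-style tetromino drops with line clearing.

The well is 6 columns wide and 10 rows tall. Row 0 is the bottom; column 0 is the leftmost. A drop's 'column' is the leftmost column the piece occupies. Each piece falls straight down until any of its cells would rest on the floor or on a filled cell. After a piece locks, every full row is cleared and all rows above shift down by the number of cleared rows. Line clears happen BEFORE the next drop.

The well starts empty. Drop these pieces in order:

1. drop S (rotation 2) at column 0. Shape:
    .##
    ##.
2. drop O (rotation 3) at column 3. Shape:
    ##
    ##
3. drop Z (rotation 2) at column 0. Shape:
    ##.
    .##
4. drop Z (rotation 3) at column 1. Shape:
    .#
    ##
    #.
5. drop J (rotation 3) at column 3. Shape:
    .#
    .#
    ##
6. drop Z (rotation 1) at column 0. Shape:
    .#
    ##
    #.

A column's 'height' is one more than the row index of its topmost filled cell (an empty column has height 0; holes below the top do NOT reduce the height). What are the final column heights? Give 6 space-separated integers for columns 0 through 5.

Drop 1: S rot2 at col 0 lands with bottom-row=0; cleared 0 line(s) (total 0); column heights now [1 2 2 0 0 0], max=2
Drop 2: O rot3 at col 3 lands with bottom-row=0; cleared 0 line(s) (total 0); column heights now [1 2 2 2 2 0], max=2
Drop 3: Z rot2 at col 0 lands with bottom-row=2; cleared 0 line(s) (total 0); column heights now [4 4 3 2 2 0], max=4
Drop 4: Z rot3 at col 1 lands with bottom-row=4; cleared 0 line(s) (total 0); column heights now [4 6 7 2 2 0], max=7
Drop 5: J rot3 at col 3 lands with bottom-row=2; cleared 0 line(s) (total 0); column heights now [4 6 7 3 5 0], max=7
Drop 6: Z rot1 at col 0 lands with bottom-row=5; cleared 0 line(s) (total 0); column heights now [7 8 7 3 5 0], max=8

Answer: 7 8 7 3 5 0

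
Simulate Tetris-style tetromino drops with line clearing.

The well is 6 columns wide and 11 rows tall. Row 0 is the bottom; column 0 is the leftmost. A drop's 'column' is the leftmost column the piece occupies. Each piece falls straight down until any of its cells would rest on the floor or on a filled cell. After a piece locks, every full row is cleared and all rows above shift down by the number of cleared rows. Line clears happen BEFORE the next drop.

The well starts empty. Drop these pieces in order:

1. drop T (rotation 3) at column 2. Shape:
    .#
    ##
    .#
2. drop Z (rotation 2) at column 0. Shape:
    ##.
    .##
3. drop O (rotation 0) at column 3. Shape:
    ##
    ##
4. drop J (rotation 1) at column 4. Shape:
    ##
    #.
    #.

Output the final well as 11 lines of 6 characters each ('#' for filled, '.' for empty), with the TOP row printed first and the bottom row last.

Answer: ......
......
......
....##
....#.
....#.
...##.
##.##.
.###..
..##..
...#..

Derivation:
Drop 1: T rot3 at col 2 lands with bottom-row=0; cleared 0 line(s) (total 0); column heights now [0 0 2 3 0 0], max=3
Drop 2: Z rot2 at col 0 lands with bottom-row=2; cleared 0 line(s) (total 0); column heights now [4 4 3 3 0 0], max=4
Drop 3: O rot0 at col 3 lands with bottom-row=3; cleared 0 line(s) (total 0); column heights now [4 4 3 5 5 0], max=5
Drop 4: J rot1 at col 4 lands with bottom-row=5; cleared 0 line(s) (total 0); column heights now [4 4 3 5 8 8], max=8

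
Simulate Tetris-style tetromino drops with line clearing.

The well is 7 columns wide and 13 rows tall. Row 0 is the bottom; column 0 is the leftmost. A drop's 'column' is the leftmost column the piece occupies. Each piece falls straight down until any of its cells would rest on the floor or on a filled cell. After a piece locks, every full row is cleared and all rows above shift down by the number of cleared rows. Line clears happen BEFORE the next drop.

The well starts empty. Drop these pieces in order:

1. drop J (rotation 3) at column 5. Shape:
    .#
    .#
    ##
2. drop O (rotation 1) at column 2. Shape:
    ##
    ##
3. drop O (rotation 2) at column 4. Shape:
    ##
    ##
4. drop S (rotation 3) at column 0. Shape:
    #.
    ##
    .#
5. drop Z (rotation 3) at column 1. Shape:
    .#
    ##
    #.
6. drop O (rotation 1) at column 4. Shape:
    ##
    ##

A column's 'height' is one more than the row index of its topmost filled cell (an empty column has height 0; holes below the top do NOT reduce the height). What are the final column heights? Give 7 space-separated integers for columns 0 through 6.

Answer: 2 3 4 1 4 4 2

Derivation:
Drop 1: J rot3 at col 5 lands with bottom-row=0; cleared 0 line(s) (total 0); column heights now [0 0 0 0 0 1 3], max=3
Drop 2: O rot1 at col 2 lands with bottom-row=0; cleared 0 line(s) (total 0); column heights now [0 0 2 2 0 1 3], max=3
Drop 3: O rot2 at col 4 lands with bottom-row=1; cleared 0 line(s) (total 0); column heights now [0 0 2 2 3 3 3], max=3
Drop 4: S rot3 at col 0 lands with bottom-row=0; cleared 1 line(s) (total 1); column heights now [2 1 1 1 2 2 2], max=2
Drop 5: Z rot3 at col 1 lands with bottom-row=1; cleared 0 line(s) (total 1); column heights now [2 3 4 1 2 2 2], max=4
Drop 6: O rot1 at col 4 lands with bottom-row=2; cleared 0 line(s) (total 1); column heights now [2 3 4 1 4 4 2], max=4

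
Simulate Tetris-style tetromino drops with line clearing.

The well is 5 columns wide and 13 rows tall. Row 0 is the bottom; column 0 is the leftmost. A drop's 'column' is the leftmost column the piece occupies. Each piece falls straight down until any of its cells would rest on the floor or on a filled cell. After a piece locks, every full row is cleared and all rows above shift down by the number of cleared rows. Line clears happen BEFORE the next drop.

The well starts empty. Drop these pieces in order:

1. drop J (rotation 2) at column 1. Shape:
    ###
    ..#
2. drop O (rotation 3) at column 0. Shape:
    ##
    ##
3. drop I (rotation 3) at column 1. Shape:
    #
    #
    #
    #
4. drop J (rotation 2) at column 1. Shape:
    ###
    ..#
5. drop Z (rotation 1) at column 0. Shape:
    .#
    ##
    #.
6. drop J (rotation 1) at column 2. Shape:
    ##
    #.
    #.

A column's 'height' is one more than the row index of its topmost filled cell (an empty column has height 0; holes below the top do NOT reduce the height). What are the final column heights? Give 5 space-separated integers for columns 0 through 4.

Drop 1: J rot2 at col 1 lands with bottom-row=0; cleared 0 line(s) (total 0); column heights now [0 2 2 2 0], max=2
Drop 2: O rot3 at col 0 lands with bottom-row=2; cleared 0 line(s) (total 0); column heights now [4 4 2 2 0], max=4
Drop 3: I rot3 at col 1 lands with bottom-row=4; cleared 0 line(s) (total 0); column heights now [4 8 2 2 0], max=8
Drop 4: J rot2 at col 1 lands with bottom-row=7; cleared 0 line(s) (total 0); column heights now [4 9 9 9 0], max=9
Drop 5: Z rot1 at col 0 lands with bottom-row=8; cleared 0 line(s) (total 0); column heights now [10 11 9 9 0], max=11
Drop 6: J rot1 at col 2 lands with bottom-row=9; cleared 0 line(s) (total 0); column heights now [10 11 12 12 0], max=12

Answer: 10 11 12 12 0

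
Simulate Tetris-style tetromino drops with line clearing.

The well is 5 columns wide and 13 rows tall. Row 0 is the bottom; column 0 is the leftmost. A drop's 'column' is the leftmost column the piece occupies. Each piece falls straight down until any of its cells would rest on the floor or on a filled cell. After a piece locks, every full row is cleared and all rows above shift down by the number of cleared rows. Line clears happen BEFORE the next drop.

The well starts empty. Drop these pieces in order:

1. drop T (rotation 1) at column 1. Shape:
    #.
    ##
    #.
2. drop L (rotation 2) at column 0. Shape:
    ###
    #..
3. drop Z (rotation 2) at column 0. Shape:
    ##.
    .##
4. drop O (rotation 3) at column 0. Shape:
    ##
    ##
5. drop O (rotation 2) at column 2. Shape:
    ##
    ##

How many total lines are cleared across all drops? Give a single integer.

Drop 1: T rot1 at col 1 lands with bottom-row=0; cleared 0 line(s) (total 0); column heights now [0 3 2 0 0], max=3
Drop 2: L rot2 at col 0 lands with bottom-row=2; cleared 0 line(s) (total 0); column heights now [4 4 4 0 0], max=4
Drop 3: Z rot2 at col 0 lands with bottom-row=4; cleared 0 line(s) (total 0); column heights now [6 6 5 0 0], max=6
Drop 4: O rot3 at col 0 lands with bottom-row=6; cleared 0 line(s) (total 0); column heights now [8 8 5 0 0], max=8
Drop 5: O rot2 at col 2 lands with bottom-row=5; cleared 0 line(s) (total 0); column heights now [8 8 7 7 0], max=8

Answer: 0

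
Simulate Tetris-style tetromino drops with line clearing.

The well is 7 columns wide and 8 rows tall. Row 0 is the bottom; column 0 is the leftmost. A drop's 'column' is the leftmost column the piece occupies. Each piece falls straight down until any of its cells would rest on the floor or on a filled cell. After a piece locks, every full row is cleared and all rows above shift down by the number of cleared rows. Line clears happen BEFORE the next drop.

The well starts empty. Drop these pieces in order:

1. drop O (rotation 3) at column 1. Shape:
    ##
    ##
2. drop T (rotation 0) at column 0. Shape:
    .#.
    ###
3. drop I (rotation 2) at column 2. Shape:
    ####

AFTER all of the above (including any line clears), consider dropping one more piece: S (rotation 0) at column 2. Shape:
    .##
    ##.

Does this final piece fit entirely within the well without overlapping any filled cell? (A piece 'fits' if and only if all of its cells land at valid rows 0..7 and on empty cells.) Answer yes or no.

Answer: yes

Derivation:
Drop 1: O rot3 at col 1 lands with bottom-row=0; cleared 0 line(s) (total 0); column heights now [0 2 2 0 0 0 0], max=2
Drop 2: T rot0 at col 0 lands with bottom-row=2; cleared 0 line(s) (total 0); column heights now [3 4 3 0 0 0 0], max=4
Drop 3: I rot2 at col 2 lands with bottom-row=3; cleared 0 line(s) (total 0); column heights now [3 4 4 4 4 4 0], max=4
Test piece S rot0 at col 2 (width 3): heights before test = [3 4 4 4 4 4 0]; fits = True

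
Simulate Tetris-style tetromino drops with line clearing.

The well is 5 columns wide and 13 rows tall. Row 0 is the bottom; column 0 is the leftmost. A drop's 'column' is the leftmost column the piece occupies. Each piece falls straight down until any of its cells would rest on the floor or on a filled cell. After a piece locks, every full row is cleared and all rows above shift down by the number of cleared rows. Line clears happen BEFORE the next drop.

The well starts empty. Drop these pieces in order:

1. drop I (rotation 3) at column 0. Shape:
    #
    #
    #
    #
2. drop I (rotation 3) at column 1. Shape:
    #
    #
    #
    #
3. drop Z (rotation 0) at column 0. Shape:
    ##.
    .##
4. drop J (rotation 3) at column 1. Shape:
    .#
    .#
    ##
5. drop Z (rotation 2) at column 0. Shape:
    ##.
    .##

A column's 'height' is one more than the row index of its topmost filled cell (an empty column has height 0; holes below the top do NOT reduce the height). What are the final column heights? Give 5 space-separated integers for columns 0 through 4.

Drop 1: I rot3 at col 0 lands with bottom-row=0; cleared 0 line(s) (total 0); column heights now [4 0 0 0 0], max=4
Drop 2: I rot3 at col 1 lands with bottom-row=0; cleared 0 line(s) (total 0); column heights now [4 4 0 0 0], max=4
Drop 3: Z rot0 at col 0 lands with bottom-row=4; cleared 0 line(s) (total 0); column heights now [6 6 5 0 0], max=6
Drop 4: J rot3 at col 1 lands with bottom-row=6; cleared 0 line(s) (total 0); column heights now [6 7 9 0 0], max=9
Drop 5: Z rot2 at col 0 lands with bottom-row=9; cleared 0 line(s) (total 0); column heights now [11 11 10 0 0], max=11

Answer: 11 11 10 0 0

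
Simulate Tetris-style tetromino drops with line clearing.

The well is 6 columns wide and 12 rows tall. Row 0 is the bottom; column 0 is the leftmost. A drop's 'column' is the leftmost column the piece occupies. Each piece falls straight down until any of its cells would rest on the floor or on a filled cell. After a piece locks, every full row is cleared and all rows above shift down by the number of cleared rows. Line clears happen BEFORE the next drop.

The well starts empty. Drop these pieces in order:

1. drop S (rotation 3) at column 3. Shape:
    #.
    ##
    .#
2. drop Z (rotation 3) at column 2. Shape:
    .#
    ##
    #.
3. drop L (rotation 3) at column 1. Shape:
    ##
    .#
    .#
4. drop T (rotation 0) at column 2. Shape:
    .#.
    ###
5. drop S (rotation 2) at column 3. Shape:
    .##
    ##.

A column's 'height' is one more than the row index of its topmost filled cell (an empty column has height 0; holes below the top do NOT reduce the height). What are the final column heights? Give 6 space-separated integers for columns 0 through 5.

Drop 1: S rot3 at col 3 lands with bottom-row=0; cleared 0 line(s) (total 0); column heights now [0 0 0 3 2 0], max=3
Drop 2: Z rot3 at col 2 lands with bottom-row=2; cleared 0 line(s) (total 0); column heights now [0 0 4 5 2 0], max=5
Drop 3: L rot3 at col 1 lands with bottom-row=4; cleared 0 line(s) (total 0); column heights now [0 7 7 5 2 0], max=7
Drop 4: T rot0 at col 2 lands with bottom-row=7; cleared 0 line(s) (total 0); column heights now [0 7 8 9 8 0], max=9
Drop 5: S rot2 at col 3 lands with bottom-row=9; cleared 0 line(s) (total 0); column heights now [0 7 8 10 11 11], max=11

Answer: 0 7 8 10 11 11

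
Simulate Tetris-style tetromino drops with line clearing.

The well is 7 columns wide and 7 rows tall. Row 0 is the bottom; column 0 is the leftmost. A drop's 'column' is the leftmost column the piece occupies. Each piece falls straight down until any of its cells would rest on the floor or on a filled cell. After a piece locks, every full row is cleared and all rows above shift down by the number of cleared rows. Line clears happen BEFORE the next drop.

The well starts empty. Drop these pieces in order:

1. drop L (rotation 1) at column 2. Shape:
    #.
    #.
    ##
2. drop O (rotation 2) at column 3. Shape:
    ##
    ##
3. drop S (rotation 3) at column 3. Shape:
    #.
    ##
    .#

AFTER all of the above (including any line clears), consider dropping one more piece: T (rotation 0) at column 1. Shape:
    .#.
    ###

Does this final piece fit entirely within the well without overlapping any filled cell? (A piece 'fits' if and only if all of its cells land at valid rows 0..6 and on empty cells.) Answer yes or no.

Drop 1: L rot1 at col 2 lands with bottom-row=0; cleared 0 line(s) (total 0); column heights now [0 0 3 1 0 0 0], max=3
Drop 2: O rot2 at col 3 lands with bottom-row=1; cleared 0 line(s) (total 0); column heights now [0 0 3 3 3 0 0], max=3
Drop 3: S rot3 at col 3 lands with bottom-row=3; cleared 0 line(s) (total 0); column heights now [0 0 3 6 5 0 0], max=6
Test piece T rot0 at col 1 (width 3): heights before test = [0 0 3 6 5 0 0]; fits = False

Answer: no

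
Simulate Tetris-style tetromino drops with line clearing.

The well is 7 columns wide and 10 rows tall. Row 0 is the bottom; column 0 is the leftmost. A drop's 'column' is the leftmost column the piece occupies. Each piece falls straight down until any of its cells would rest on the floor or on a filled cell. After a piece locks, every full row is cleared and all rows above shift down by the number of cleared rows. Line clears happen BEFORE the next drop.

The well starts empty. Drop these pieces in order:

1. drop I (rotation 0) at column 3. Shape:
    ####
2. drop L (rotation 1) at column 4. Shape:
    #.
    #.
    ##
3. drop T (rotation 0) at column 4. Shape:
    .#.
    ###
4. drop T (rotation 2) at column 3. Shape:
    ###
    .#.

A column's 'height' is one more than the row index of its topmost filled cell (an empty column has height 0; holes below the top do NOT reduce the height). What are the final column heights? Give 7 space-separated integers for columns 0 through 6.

Drop 1: I rot0 at col 3 lands with bottom-row=0; cleared 0 line(s) (total 0); column heights now [0 0 0 1 1 1 1], max=1
Drop 2: L rot1 at col 4 lands with bottom-row=1; cleared 0 line(s) (total 0); column heights now [0 0 0 1 4 2 1], max=4
Drop 3: T rot0 at col 4 lands with bottom-row=4; cleared 0 line(s) (total 0); column heights now [0 0 0 1 5 6 5], max=6
Drop 4: T rot2 at col 3 lands with bottom-row=5; cleared 0 line(s) (total 0); column heights now [0 0 0 7 7 7 5], max=7

Answer: 0 0 0 7 7 7 5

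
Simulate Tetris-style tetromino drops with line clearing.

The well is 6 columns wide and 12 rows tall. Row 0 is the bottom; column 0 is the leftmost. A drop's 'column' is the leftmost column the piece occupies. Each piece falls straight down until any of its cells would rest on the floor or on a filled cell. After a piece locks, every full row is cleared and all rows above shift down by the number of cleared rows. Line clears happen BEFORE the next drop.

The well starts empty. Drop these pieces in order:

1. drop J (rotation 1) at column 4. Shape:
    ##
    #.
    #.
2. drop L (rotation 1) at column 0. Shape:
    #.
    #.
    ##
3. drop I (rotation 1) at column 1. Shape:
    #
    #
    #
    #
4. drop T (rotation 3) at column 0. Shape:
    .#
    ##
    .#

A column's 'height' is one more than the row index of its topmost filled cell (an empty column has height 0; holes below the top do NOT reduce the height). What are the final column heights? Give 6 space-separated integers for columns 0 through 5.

Answer: 7 8 0 0 3 3

Derivation:
Drop 1: J rot1 at col 4 lands with bottom-row=0; cleared 0 line(s) (total 0); column heights now [0 0 0 0 3 3], max=3
Drop 2: L rot1 at col 0 lands with bottom-row=0; cleared 0 line(s) (total 0); column heights now [3 1 0 0 3 3], max=3
Drop 3: I rot1 at col 1 lands with bottom-row=1; cleared 0 line(s) (total 0); column heights now [3 5 0 0 3 3], max=5
Drop 4: T rot3 at col 0 lands with bottom-row=5; cleared 0 line(s) (total 0); column heights now [7 8 0 0 3 3], max=8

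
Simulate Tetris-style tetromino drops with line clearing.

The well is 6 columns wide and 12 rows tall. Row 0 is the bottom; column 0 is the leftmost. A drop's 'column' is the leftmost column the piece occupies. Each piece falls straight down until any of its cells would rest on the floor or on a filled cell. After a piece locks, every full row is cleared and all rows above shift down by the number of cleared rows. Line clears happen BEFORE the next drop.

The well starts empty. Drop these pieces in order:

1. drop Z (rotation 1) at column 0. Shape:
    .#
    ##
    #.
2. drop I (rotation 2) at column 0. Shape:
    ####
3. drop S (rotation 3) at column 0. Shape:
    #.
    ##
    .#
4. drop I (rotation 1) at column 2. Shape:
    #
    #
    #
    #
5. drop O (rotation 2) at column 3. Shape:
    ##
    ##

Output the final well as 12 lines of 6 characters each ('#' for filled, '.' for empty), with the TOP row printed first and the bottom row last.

Drop 1: Z rot1 at col 0 lands with bottom-row=0; cleared 0 line(s) (total 0); column heights now [2 3 0 0 0 0], max=3
Drop 2: I rot2 at col 0 lands with bottom-row=3; cleared 0 line(s) (total 0); column heights now [4 4 4 4 0 0], max=4
Drop 3: S rot3 at col 0 lands with bottom-row=4; cleared 0 line(s) (total 0); column heights now [7 6 4 4 0 0], max=7
Drop 4: I rot1 at col 2 lands with bottom-row=4; cleared 0 line(s) (total 0); column heights now [7 6 8 4 0 0], max=8
Drop 5: O rot2 at col 3 lands with bottom-row=4; cleared 0 line(s) (total 0); column heights now [7 6 8 6 6 0], max=8

Answer: ......
......
......
......
..#...
#.#...
#####.
.####.
####..
.#....
##....
#.....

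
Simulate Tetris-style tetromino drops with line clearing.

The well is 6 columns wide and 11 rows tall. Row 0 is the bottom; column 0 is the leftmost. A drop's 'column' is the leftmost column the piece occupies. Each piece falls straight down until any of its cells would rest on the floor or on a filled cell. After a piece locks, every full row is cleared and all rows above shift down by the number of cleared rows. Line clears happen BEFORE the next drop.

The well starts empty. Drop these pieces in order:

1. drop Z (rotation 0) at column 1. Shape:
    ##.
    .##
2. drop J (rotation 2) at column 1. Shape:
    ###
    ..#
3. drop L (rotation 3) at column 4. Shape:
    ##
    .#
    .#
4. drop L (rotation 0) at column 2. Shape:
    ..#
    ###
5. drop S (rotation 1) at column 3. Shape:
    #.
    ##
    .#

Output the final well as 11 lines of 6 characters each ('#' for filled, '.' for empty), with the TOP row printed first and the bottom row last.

Answer: ......
......
......
...#..
...##.
....#.
....#.
..###.
.#####
.###.#
..##.#

Derivation:
Drop 1: Z rot0 at col 1 lands with bottom-row=0; cleared 0 line(s) (total 0); column heights now [0 2 2 1 0 0], max=2
Drop 2: J rot2 at col 1 lands with bottom-row=1; cleared 0 line(s) (total 0); column heights now [0 3 3 3 0 0], max=3
Drop 3: L rot3 at col 4 lands with bottom-row=0; cleared 0 line(s) (total 0); column heights now [0 3 3 3 3 3], max=3
Drop 4: L rot0 at col 2 lands with bottom-row=3; cleared 0 line(s) (total 0); column heights now [0 3 4 4 5 3], max=5
Drop 5: S rot1 at col 3 lands with bottom-row=5; cleared 0 line(s) (total 0); column heights now [0 3 4 8 7 3], max=8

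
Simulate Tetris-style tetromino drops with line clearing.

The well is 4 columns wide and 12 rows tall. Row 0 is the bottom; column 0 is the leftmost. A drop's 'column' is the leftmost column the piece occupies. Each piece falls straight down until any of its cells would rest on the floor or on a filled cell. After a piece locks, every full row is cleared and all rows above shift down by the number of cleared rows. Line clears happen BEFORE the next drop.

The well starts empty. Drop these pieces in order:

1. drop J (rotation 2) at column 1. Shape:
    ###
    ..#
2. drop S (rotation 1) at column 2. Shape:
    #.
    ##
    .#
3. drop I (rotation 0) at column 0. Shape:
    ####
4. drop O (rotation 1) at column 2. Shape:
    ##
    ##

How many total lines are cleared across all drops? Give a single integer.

Drop 1: J rot2 at col 1 lands with bottom-row=0; cleared 0 line(s) (total 0); column heights now [0 2 2 2], max=2
Drop 2: S rot1 at col 2 lands with bottom-row=2; cleared 0 line(s) (total 0); column heights now [0 2 5 4], max=5
Drop 3: I rot0 at col 0 lands with bottom-row=5; cleared 1 line(s) (total 1); column heights now [0 2 5 4], max=5
Drop 4: O rot1 at col 2 lands with bottom-row=5; cleared 0 line(s) (total 1); column heights now [0 2 7 7], max=7

Answer: 1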